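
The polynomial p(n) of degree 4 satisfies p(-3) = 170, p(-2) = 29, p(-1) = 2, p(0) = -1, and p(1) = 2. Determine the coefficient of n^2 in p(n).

Write p(n) = an^4 + bn^3 + cn^2 + dn + e. Substituting each data point gives a linear system:
  81a - 27b + 9c - 3d + e = 170
  16a - 8b + 4c - 2d + e = 29
  a - b + c - d + e = 2
  e = -1
  a + b + c + d + e = 2
Solving the system yields a = 3, b = 3, c = 0, d = -3, e = -1.
So p(n) = 3n^4 + 3n^3 - 3n - 1.
The coefficient of n^2 is 0.

0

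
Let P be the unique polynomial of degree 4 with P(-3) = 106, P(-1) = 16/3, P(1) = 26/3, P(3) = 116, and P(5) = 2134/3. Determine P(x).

P(x) = x^4 + 3x^2 + (5/3)x + 3

Write P(x) = ax^4 + bx^3 + cx^2 + dx + e. Substituting each data point gives a linear system:
  81a - 27b + 9c - 3d + e = 106
  a - b + c - d + e = 16/3
  a + b + c + d + e = 26/3
  81a + 27b + 9c + 3d + e = 116
  625a + 125b + 25c + 5d + e = 2134/3
Solving the system yields a = 1, b = 0, c = 3, d = 5/3, e = 3.
So P(x) = x^4 + 3x^2 + (5/3)x + 3.
Check: P(-3) = 106. ✓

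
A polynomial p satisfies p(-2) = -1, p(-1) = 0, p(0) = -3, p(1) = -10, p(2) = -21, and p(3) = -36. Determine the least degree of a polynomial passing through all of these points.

2

Forward differences of the values at n = -2, -1, 0, 1, 2, 3:
  p  : -1  0  -3  -10  -21  -36
  Δ  : 1  -3  -7  -11  -15
  Δ^2: -4  -4  -4  -4
  Δ^3: 0  0  0
  Δ^4: 0  0
  Δ^5: 0
The second differences are constant (-4) and nonzero, while all higher differences vanish, so the minimal degree is 2.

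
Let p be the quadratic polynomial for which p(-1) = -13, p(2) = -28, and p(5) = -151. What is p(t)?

Write p(t) = at^2 + bt + c. Substituting each data point gives a linear system:
  a - b + c = -13
  4a + 2b + c = -28
  25a + 5b + c = -151
Solving the system yields a = -6, b = 1, c = -6.
So p(t) = -6t² + t - 6.
Check: p(2) = -28. ✓

p(t) = -6t^2 + t - 6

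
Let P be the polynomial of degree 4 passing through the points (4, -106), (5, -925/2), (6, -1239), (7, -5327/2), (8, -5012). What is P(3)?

21/2

Forward differences of the values at n = 4, 5, 6, 7, 8:
  P  : -106  -925/2  -1239  -5327/2  -5012
  Δ  : -713/2  -1553/2  -2849/2  -4697/2
  Δ^2: -420  -648  -924
  Δ^3: -228  -276
  Δ^4: -48
The fourth differences are constant, confirming degree 4.
Interpolating (Newton forward form) and evaluating at n = 3 gives P(3) = 21/2.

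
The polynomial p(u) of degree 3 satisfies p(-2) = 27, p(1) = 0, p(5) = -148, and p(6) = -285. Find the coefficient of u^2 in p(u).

4

Write p(u) = au^3 + bu^2 + cu + d. Substituting each data point gives a linear system:
  -8a + 4b - 2c + d = 27
  a + b + c + d = 0
  125a + 25b + 5c + d = -148
  216a + 36b + 6c + d = -285
Solving the system yields a = -2, b = 4, c = 1, d = -3.
So p(u) = -2u³ + 4u² + u - 3.
The coefficient of u^2 is 4.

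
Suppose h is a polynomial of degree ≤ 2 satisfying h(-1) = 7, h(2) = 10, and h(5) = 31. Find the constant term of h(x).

Write h(x) = ax^2 + bx + c. Substituting each data point gives a linear system:
  a - b + c = 7
  4a + 2b + c = 10
  25a + 5b + c = 31
Solving the system yields a = 1, b = 0, c = 6.
So h(x) = x² + 6.
The constant term is 6.

6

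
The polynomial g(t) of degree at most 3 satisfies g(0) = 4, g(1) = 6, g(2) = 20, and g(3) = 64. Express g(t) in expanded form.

g(t) = 3t^3 - 3t^2 + 2t + 4

Write g(t) = at^3 + bt^2 + ct + d. Substituting each data point gives a linear system:
  d = 4
  a + b + c + d = 6
  8a + 4b + 2c + d = 20
  27a + 9b + 3c + d = 64
Solving the system yields a = 3, b = -3, c = 2, d = 4.
So g(t) = 3t³ - 3t² + 2t + 4.
Check: g(2) = 20. ✓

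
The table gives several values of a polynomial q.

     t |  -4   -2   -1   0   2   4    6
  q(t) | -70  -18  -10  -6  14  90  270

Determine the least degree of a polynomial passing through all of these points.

Divided differences on the nodes -4, -2, -1, 0, 2, 4, 6:
  order 0: -70  -18  -10  -6  14  90  270
  order 1: 26  8  4  10  38  90
  order 2: -6  -2  2  7  13
  order 3: 1  1  1  1
  order 4: 0  0  0
  order 5: 0  0
  order 6: 0
The order-3 divided differences are all 1 (nonzero) and every higher order vanishes, so the data lies on a polynomial of degree exactly 3.

3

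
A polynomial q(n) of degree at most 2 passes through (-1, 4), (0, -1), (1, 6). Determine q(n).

q(n) = 6n^2 + n - 1

Using the Lagrange interpolation formula with nodes -1, 0, 1:
  L_0(n) = n(n - 1) / 2
  L_1(n) = (n + 1)(n - 1) / -1
  L_2(n) = (n + 1)n / 2
Then q(n) = 4·L_0(n) - 1·L_1(n) + 6·L_2(n).
Expanding and collecting terms gives q(n) = 6n^2 + n - 1.
Check: q(-1) = 4. ✓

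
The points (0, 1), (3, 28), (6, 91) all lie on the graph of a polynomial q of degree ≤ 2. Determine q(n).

Using the Lagrange interpolation formula with nodes 0, 3, 6:
  L_0(n) = (n - 3)(n - 6) / 18
  L_1(n) = n(n - 6) / -9
  L_2(n) = n(n - 3) / 18
Then q(n) = 1·L_0(n) + 28·L_1(n) + 91·L_2(n).
Expanding and collecting terms gives q(n) = 2n^2 + 3n + 1.
Check: q(3) = 28. ✓

q(n) = 2n^2 + 3n + 1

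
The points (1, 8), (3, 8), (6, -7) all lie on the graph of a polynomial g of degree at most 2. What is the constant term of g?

Write g(u) = au^2 + bu + c. Substituting each data point gives a linear system:
  a + b + c = 8
  9a + 3b + c = 8
  36a + 6b + c = -7
Solving the system yields a = -1, b = 4, c = 5.
So g(u) = -u² + 4u + 5.
The constant term is 5.

5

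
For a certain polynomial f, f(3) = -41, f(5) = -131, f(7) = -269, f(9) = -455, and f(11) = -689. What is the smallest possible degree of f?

Forward differences of the values at t = 3, 5, 7, 9, 11:
  f  : -41  -131  -269  -455  -689
  Δ  : -90  -138  -186  -234
  Δ^2: -48  -48  -48
  Δ^3: 0  0
  Δ^4: 0
The second differences are constant (-48) and nonzero, while all higher differences vanish, so the minimal degree is 2.

2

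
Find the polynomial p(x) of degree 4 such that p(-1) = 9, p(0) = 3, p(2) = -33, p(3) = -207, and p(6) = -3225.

p(x) = -2x^4 - 4x^3 + 6x^2 + 2x + 3

Write p(x) = ax^4 + bx^3 + cx^2 + dx + e. Substituting each data point gives a linear system:
  a - b + c - d + e = 9
  e = 3
  16a + 8b + 4c + 2d + e = -33
  81a + 27b + 9c + 3d + e = -207
  1296a + 216b + 36c + 6d + e = -3225
Solving the system yields a = -2, b = -4, c = 6, d = 2, e = 3.
So p(x) = -2x⁴ - 4x³ + 6x² + 2x + 3.
Check: p(-1) = 9. ✓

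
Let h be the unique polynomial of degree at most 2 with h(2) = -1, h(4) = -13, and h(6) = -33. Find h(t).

h(t) = -t^2 + 3

Write h(t) = at^2 + bt + c. Substituting each data point gives a linear system:
  4a + 2b + c = -1
  16a + 4b + c = -13
  36a + 6b + c = -33
Solving the system yields a = -1, b = 0, c = 3.
So h(t) = -t^2 + 3.
Check: h(4) = -13. ✓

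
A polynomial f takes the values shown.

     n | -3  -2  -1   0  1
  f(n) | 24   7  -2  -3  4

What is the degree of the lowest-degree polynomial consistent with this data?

2

Forward differences of the values at n = -3, -2, -1, 0, 1:
  f  : 24  7  -2  -3  4
  Δ  : -17  -9  -1  7
  Δ^2: 8  8  8
  Δ^3: 0  0
  Δ^4: 0
The second differences are constant (8) and nonzero, while all higher differences vanish, so the minimal degree is 2.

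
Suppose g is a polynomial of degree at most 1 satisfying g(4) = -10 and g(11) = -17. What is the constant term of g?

Write g(t) = at + b. Substituting each data point gives a linear system:
  4a + b = -10
  11a + b = -17
Solving the system yields a = -1, b = -6.
So g(t) = -t - 6.
The constant term is -6.

-6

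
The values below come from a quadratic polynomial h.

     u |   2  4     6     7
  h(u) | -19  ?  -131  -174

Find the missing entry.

The 3 known points determine the degree-2 polynomial uniquely.
Write h(u) = au^2 + bu + c. Substituting each data point gives a linear system:
  4a + 2b + c = -19
  36a + 6b + c = -131
  49a + 7b + c = -174
Solving the system yields a = -3, b = -4, c = 1.
So h(u) = -3u² - 4u + 1.
Then h(4) = -63.

-63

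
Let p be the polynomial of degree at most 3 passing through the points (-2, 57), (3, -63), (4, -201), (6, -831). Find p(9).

-3111

Using the Lagrange interpolation formula with nodes -2, 3, 4, 6:
  L_0(x) = (x - 3)(x - 4)(x - 6) / -240
  L_1(x) = (x + 2)(x - 4)(x - 6) / 15
  L_2(x) = (x + 2)(x - 3)(x - 6) / -12
  L_3(x) = (x + 2)(x - 3)(x - 4) / 48
Then p(x) = 57·L_0(x) - 63·L_1(x) - 201·L_2(x) - 831·L_3(x).
Expanding and collecting terms gives p(x) = -5x^3 + 6x^2 + 5x + 3.
Evaluating at x = 9: p(9) = -3111.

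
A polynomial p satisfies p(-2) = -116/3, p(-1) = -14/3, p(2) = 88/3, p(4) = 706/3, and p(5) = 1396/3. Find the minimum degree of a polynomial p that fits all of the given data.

Divided differences on the nodes -2, -1, 2, 4, 5:
  order 0: -116/3  -14/3  88/3  706/3  1396/3
  order 1: 34  34/3  103  230
  order 2: -17/3  55/3  127/3
  order 3: 4  4
  order 4: 0
The order-3 divided differences are all 4 (nonzero) and every higher order vanishes, so the data lies on a polynomial of degree exactly 3.

3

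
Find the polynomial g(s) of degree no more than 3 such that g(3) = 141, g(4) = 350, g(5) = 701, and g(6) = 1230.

g(s) = 6s^3 - s^2 - 6s + 6

Write g(s) = as^3 + bs^2 + cs + d. Substituting each data point gives a linear system:
  27a + 9b + 3c + d = 141
  64a + 16b + 4c + d = 350
  125a + 25b + 5c + d = 701
  216a + 36b + 6c + d = 1230
Solving the system yields a = 6, b = -1, c = -6, d = 6.
So g(s) = 6s^3 - s^2 - 6s + 6.
Check: g(3) = 141. ✓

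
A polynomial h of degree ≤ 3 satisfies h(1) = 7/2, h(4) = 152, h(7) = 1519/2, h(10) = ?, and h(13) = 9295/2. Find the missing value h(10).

The 4 known points determine the degree-3 polynomial uniquely.
Write h(x) = ax^3 + bx^2 + cx + d. Substituting each data point gives a linear system:
  a + b + c + d = 7/2
  64a + 16b + 4c + d = 152
  343a + 49b + 7c + d = 1519/2
  2197a + 169b + 13c + d = 9295/2
Solving the system yields a = 2, b = 3/2, c = 0, d = 0.
So h(x) = 2x^3 + (3/2)x^2.
Then h(10) = 2150.

2150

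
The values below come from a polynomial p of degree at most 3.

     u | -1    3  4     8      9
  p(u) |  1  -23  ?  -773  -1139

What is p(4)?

-69

The 4 known points determine the degree-3 polynomial uniquely.
Write p(u) = au^3 + bu^2 + cu + d. Substituting each data point gives a linear system:
  -a + b - c + d = 1
  27a + 9b + 3c + d = -23
  512a + 64b + 8c + d = -773
  729a + 81b + 9c + d = -1139
Solving the system yields a = -2, b = 4, c = 0, d = -5.
So p(u) = -2u^3 + 4u^2 - 5.
Then p(4) = -69.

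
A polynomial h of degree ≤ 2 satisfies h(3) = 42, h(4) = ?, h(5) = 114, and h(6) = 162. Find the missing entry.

74

The 3 known points determine the degree-2 polynomial uniquely.
Write h(s) = as^2 + bs + c. Substituting each data point gives a linear system:
  9a + 3b + c = 42
  25a + 5b + c = 114
  36a + 6b + c = 162
Solving the system yields a = 4, b = 4, c = -6.
So h(s) = 4s^2 + 4s - 6.
Then h(4) = 74.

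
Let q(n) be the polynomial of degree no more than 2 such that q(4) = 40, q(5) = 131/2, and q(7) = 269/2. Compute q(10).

283

Write q(n) = an^2 + bn + c. Substituting each data point gives a linear system:
  16a + 4b + c = 40
  25a + 5b + c = 131/2
  49a + 7b + c = 269/2
Solving the system yields a = 3, b = -3/2, c = -2.
So q(n) = 3n^2 - (3/2)n - 2.
Then q(10) = 283.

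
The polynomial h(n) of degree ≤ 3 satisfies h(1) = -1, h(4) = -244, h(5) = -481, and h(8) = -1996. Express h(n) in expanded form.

Using the Lagrange interpolation formula with nodes 1, 4, 5, 8:
  L_0(n) = (n - 4)(n - 5)(n - 8) / -84
  L_1(n) = (n - 1)(n - 5)(n - 8) / 12
  L_2(n) = (n - 1)(n - 4)(n - 8) / -12
  L_3(n) = (n - 1)(n - 4)(n - 5) / 84
Then h(n) = -1·L_0(n) - 244·L_1(n) - 481·L_2(n) - 1996·L_3(n).
Expanding and collecting terms gives h(n) = -4n³ + n² - 2n + 4.
Check: h(8) = -1996. ✓

h(n) = -4n^3 + n^2 - 2n + 4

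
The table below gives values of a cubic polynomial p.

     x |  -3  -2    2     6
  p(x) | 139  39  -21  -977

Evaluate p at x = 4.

-267

Using the Lagrange interpolation formula with nodes -3, -2, 2, 6:
  L_0(x) = (x + 2)(x - 2)(x - 6) / -45
  L_1(x) = (x + 3)(x - 2)(x - 6) / 32
  L_2(x) = (x + 3)(x + 2)(x - 6) / -80
  L_3(x) = (x + 3)(x + 2)(x - 2) / 288
Then p(x) = 139·L_0(x) + 39·L_1(x) - 21·L_2(x) - 977·L_3(x).
Expanding and collecting terms gives p(x) = -5x^3 + 2x^2 + 5x + 1.
Evaluating at x = 4: p(4) = -267.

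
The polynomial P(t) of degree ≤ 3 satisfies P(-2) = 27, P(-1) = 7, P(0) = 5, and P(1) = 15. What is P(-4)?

Write P(t) = at^3 + bt^2 + ct + d. Substituting each data point gives a linear system:
  -8a + 4b - 2c + d = 27
  -a + b - c + d = 7
  d = 5
  a + b + c + d = 15
Solving the system yields a = -1, b = 6, c = 5, d = 5.
So P(t) = -t³ + 6t² + 5t + 5.
Then P(-4) = 145.

145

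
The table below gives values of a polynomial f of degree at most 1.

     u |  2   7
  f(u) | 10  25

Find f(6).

22

Write f(u) = au + b. Substituting each data point gives a linear system:
  2a + b = 10
  7a + b = 25
Solving the system yields a = 3, b = 4.
So f(u) = 3u + 4.
Then f(6) = 22.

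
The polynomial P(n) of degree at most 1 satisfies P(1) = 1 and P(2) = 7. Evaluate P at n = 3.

13

Using the Lagrange interpolation formula with nodes 1, 2:
  L_0(n) = (n - 2) / -1
  L_1(n) = (n - 1) / 1
Then P(n) = 1·L_0(n) + 7·L_1(n).
Expanding and collecting terms gives P(n) = 6n - 5.
Evaluating at n = 3: P(3) = 13.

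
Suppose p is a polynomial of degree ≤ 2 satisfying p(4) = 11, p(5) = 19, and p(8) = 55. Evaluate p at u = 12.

131

Write p(u) = au^2 + bu + c. Substituting each data point gives a linear system:
  16a + 4b + c = 11
  25a + 5b + c = 19
  64a + 8b + c = 55
Solving the system yields a = 1, b = -1, c = -1.
So p(u) = u² - u - 1.
Then p(12) = 131.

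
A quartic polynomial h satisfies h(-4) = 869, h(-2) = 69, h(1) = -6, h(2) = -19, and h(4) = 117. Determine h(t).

h(t) = 2t^4 - 6t^3 - t^2 + 2t - 3

Write h(t) = at^4 + bt^3 + ct^2 + dt + e. Substituting each data point gives a linear system:
  256a - 64b + 16c - 4d + e = 869
  16a - 8b + 4c - 2d + e = 69
  a + b + c + d + e = -6
  16a + 8b + 4c + 2d + e = -19
  256a + 64b + 16c + 4d + e = 117
Solving the system yields a = 2, b = -6, c = -1, d = 2, e = -3.
So h(t) = 2t⁴ - 6t³ - t² + 2t - 3.
Check: h(-4) = 869. ✓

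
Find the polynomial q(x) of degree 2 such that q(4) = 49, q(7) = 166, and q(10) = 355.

Write q(x) = ax^2 + bx + c. Substituting each data point gives a linear system:
  16a + 4b + c = 49
  49a + 7b + c = 166
  100a + 10b + c = 355
Solving the system yields a = 4, b = -5, c = 5.
So q(x) = 4x² - 5x + 5.
Check: q(7) = 166. ✓

q(x) = 4x^2 - 5x + 5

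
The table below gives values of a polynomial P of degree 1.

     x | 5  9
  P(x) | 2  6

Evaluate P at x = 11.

Using the Lagrange interpolation formula with nodes 5, 9:
  L_0(x) = (x - 9) / -4
  L_1(x) = (x - 5) / 4
Then P(x) = 2·L_0(x) + 6·L_1(x).
Expanding and collecting terms gives P(x) = x - 3.
Evaluating at x = 11: P(11) = 8.

8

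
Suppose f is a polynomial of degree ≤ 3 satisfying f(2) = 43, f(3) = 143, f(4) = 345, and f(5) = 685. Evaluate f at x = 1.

9

Forward differences of the values at x = 2, 3, 4, 5:
  f  : 43  143  345  685
  Δ  : 100  202  340
  Δ^2: 102  138
  Δ^3: 36
The third differences are constant, confirming degree 3.
Interpolating (Newton forward form) and evaluating at x = 1 gives f(1) = 9.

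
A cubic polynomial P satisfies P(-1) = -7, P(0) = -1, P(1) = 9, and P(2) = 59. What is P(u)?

Write P(u) = au^3 + bu^2 + cu + d. Substituting each data point gives a linear system:
  -a + b - c + d = -7
  d = -1
  a + b + c + d = 9
  8a + 4b + 2c + d = 59
Solving the system yields a = 6, b = 2, c = 2, d = -1.
So P(u) = 6u³ + 2u² + 2u - 1.
Check: P(0) = -1. ✓

P(u) = 6u^3 + 2u^2 + 2u - 1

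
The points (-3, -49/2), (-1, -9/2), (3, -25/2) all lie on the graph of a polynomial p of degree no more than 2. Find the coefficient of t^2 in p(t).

-2

Write p(t) = at^2 + bt + c. Substituting each data point gives a linear system:
  9a - 3b + c = -49/2
  a - b + c = -9/2
  9a + 3b + c = -25/2
Solving the system yields a = -2, b = 2, c = -1/2.
So p(t) = -2t^2 + 2t - 1/2.
The leading coefficient is -2.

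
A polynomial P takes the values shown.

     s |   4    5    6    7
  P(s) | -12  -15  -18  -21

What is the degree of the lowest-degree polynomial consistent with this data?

Forward differences of the values at s = 4, 5, 6, 7:
  P  : -12  -15  -18  -21
  Δ  : -3  -3  -3
  Δ^2: 0  0
  Δ^3: 0
The first differences are constant (-3) and nonzero, while all higher differences vanish, so the minimal degree is 1.

1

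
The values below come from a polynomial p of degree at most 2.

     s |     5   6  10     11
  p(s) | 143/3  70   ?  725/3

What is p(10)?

The 3 known points determine the degree-2 polynomial uniquely.
Write p(s) = as^2 + bs + c. Substituting each data point gives a linear system:
  25a + 5b + c = 143/3
  36a + 6b + c = 70
  121a + 11b + c = 725/3
Solving the system yields a = 2, b = 1/3, c = -4.
So p(s) = 2s² + (1/3)s - 4.
Then p(10) = 598/3.

598/3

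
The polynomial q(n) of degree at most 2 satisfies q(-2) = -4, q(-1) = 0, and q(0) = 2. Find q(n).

Write q(n) = an^2 + bn + c. Substituting each data point gives a linear system:
  4a - 2b + c = -4
  a - b + c = 0
  c = 2
Solving the system yields a = -1, b = 1, c = 2.
So q(n) = -n^2 + n + 2.
Check: q(0) = 2. ✓

q(n) = -n^2 + n + 2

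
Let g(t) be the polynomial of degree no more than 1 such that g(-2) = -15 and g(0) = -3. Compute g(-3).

Write g(t) = at + b. Substituting each data point gives a linear system:
  -2a + b = -15
  b = -3
Solving the system yields a = 6, b = -3.
So g(t) = 6t - 3.
Then g(-3) = -21.

-21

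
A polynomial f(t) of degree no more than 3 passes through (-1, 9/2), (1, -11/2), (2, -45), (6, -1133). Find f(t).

f(t) = -5t^3 - (3/2)t^2 + 1

Using the Lagrange interpolation formula with nodes -1, 1, 2, 6:
  L_0(t) = (t - 1)(t - 2)(t - 6) / -42
  L_1(t) = (t + 1)(t - 2)(t - 6) / 10
  L_2(t) = (t + 1)(t - 1)(t - 6) / -12
  L_3(t) = (t + 1)(t - 1)(t - 2) / 140
Then f(t) = 9/2·L_0(t) - 11/2·L_1(t) - 45·L_2(t) - 1133·L_3(t).
Expanding and collecting terms gives f(t) = -5t³ - (3/2)t² + 1.
Check: f(1) = -11/2. ✓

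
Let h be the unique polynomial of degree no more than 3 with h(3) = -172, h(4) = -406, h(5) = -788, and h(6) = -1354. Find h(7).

-2140

Write h(x) = ax^3 + bx^2 + cx + d. Substituting each data point gives a linear system:
  27a + 9b + 3c + d = -172
  64a + 16b + 4c + d = -406
  125a + 25b + 5c + d = -788
  216a + 36b + 6c + d = -1354
Solving the system yields a = -6, b = -2, c = 2, d = 2.
So h(x) = -6x^3 - 2x^2 + 2x + 2.
Then h(7) = -2140.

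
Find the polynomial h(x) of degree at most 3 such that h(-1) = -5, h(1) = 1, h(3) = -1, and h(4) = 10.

Using the Lagrange interpolation formula with nodes -1, 1, 3, 4:
  L_0(x) = (x - 1)(x - 3)(x - 4) / -40
  L_1(x) = (x + 1)(x - 3)(x - 4) / 12
  L_2(x) = (x + 1)(x - 1)(x - 4) / -8
  L_3(x) = (x + 1)(x - 1)(x - 3) / 15
Then h(x) = -5·L_0(x) + 1·L_1(x) - 1·L_2(x) + 10·L_3(x).
Expanding and collecting terms gives h(x) = x³ - 4x² + 2x + 2.
Check: h(-1) = -5. ✓

h(x) = x^3 - 4x^2 + 2x + 2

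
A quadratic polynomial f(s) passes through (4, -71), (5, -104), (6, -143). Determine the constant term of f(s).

1

Write f(s) = as^2 + bs + c. Substituting each data point gives a linear system:
  16a + 4b + c = -71
  25a + 5b + c = -104
  36a + 6b + c = -143
Solving the system yields a = -3, b = -6, c = 1.
So f(s) = -3s^2 - 6s + 1.
The constant term is 1.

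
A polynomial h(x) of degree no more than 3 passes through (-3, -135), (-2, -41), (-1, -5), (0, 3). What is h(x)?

h(x) = 5x^3 + x^2 + 4x + 3

Write h(x) = ax^3 + bx^2 + cx + d. Substituting each data point gives a linear system:
  -27a + 9b - 3c + d = -135
  -8a + 4b - 2c + d = -41
  -a + b - c + d = -5
  d = 3
Solving the system yields a = 5, b = 1, c = 4, d = 3.
So h(x) = 5x^3 + x^2 + 4x + 3.
Check: h(-2) = -41. ✓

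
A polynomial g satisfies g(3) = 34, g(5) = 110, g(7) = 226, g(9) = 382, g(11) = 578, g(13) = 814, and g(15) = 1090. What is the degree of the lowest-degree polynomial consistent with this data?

Forward differences of the values at s = 3, 5, 7, 9, 11, 13, 15:
  g  : 34  110  226  382  578  814  1090
  Δ  : 76  116  156  196  236  276
  Δ^2: 40  40  40  40  40
  Δ^3: 0  0  0  0
  Δ^4: 0  0  0
  Δ^5: 0  0
  Δ^6: 0
The second differences are constant (40) and nonzero, while all higher differences vanish, so the minimal degree is 2.

2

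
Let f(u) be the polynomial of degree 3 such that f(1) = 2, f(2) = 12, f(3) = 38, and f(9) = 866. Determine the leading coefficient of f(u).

1

Write f(u) = au^3 + bu^2 + cu + d. Substituting each data point gives a linear system:
  a + b + c + d = 2
  8a + 4b + 2c + d = 12
  27a + 9b + 3c + d = 38
  729a + 81b + 9c + d = 866
Solving the system yields a = 1, b = 2, c = -3, d = 2.
So f(u) = u^3 + 2u^2 - 3u + 2.
The leading coefficient is 1.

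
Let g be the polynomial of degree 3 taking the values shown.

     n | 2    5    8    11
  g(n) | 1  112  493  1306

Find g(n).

Using the Lagrange interpolation formula with nodes 2, 5, 8, 11:
  L_0(n) = (n - 5)(n - 8)(n - 11) / -162
  L_1(n) = (n - 2)(n - 8)(n - 11) / 54
  L_2(n) = (n - 2)(n - 5)(n - 11) / -54
  L_3(n) = (n - 2)(n - 5)(n - 8) / 162
Then g(n) = 1·L_0(n) + 112·L_1(n) + 493·L_2(n) + 1306·L_3(n).
Expanding and collecting terms gives g(n) = n³ - 2n - 3.
Check: g(8) = 493. ✓

g(n) = n^3 - 2n - 3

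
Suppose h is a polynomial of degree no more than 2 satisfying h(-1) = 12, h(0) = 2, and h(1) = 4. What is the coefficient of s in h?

-4

Write h(s) = as^2 + bs + c. Substituting each data point gives a linear system:
  a - b + c = 12
  c = 2
  a + b + c = 4
Solving the system yields a = 6, b = -4, c = 2.
So h(s) = 6s^2 - 4s + 2.
The coefficient of s is -4.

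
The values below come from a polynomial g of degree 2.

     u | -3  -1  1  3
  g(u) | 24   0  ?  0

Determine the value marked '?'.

The 3 known points determine the degree-2 polynomial uniquely.
Write g(u) = au^2 + bu + c. Substituting each data point gives a linear system:
  9a - 3b + c = 24
  a - b + c = 0
  9a + 3b + c = 0
Solving the system yields a = 2, b = -4, c = -6.
So g(u) = 2u^2 - 4u - 6.
Then g(1) = -8.

-8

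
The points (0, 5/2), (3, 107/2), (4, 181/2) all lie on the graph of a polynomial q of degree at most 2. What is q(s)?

Write q(s) = as^2 + bs + c. Substituting each data point gives a linear system:
  c = 5/2
  9a + 3b + c = 107/2
  16a + 4b + c = 181/2
Solving the system yields a = 5, b = 2, c = 5/2.
So q(s) = 5s^2 + 2s + 5/2.
Check: q(0) = 5/2. ✓

q(s) = 5s^2 + 2s + 5/2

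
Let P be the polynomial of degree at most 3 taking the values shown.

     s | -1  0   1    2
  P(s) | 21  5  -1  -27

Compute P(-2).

77

Forward differences of the values at s = -1, 0, 1, 2:
  P  : 21  5  -1  -27
  Δ  : -16  -6  -26
  Δ^2: 10  -20
  Δ^3: -30
The third differences are constant, confirming degree 3.
Interpolating (Newton forward form) and evaluating at s = -2 gives P(-2) = 77.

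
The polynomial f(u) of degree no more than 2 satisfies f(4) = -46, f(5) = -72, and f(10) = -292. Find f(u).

Write f(u) = au^2 + bu + c. Substituting each data point gives a linear system:
  16a + 4b + c = -46
  25a + 5b + c = -72
  100a + 10b + c = -292
Solving the system yields a = -3, b = 1, c = -2.
So f(u) = -3u^2 + u - 2.
Check: f(4) = -46. ✓

f(u) = -3u^2 + u - 2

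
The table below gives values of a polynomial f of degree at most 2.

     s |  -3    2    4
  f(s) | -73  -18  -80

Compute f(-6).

Write f(s) = as^2 + bs + c. Substituting each data point gives a linear system:
  9a - 3b + c = -73
  4a + 2b + c = -18
  16a + 4b + c = -80
Solving the system yields a = -6, b = 5, c = -4.
So f(s) = -6s^2 + 5s - 4.
Then f(-6) = -250.

-250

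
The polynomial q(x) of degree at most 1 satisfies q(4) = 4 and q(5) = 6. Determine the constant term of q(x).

-4

Write q(x) = ax + b. Substituting each data point gives a linear system:
  4a + b = 4
  5a + b = 6
Solving the system yields a = 2, b = -4.
So q(x) = 2x - 4.
The constant term is -4.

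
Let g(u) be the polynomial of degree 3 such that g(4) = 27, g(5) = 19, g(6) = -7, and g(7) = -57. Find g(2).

Forward differences of the values at u = 4, 5, 6, 7:
  g  : 27  19  -7  -57
  Δ  : -8  -26  -50
  Δ^2: -18  -24
  Δ^3: -6
The third differences are constant, confirming degree 3.
Interpolating (Newton forward form) and evaluating at u = 2 gives g(2) = 13.

13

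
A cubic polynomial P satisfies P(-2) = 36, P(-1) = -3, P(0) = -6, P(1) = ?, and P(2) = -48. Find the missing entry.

-9

The 4 known points determine the degree-3 polynomial uniquely.
Write P(n) = an^3 + bn^2 + cn + d. Substituting each data point gives a linear system:
  -8a + 4b - 2c + d = 36
  -a + b - c + d = -3
  d = -6
  8a + 4b + 2c + d = -48
Solving the system yields a = -6, b = 0, c = 3, d = -6.
So P(n) = -6n^3 + 3n - 6.
Then P(1) = -9.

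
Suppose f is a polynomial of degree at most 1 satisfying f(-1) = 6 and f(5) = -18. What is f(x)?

Using the Lagrange interpolation formula with nodes -1, 5:
  L_0(x) = (x - 5) / -6
  L_1(x) = (x + 1) / 6
Then f(x) = 6·L_0(x) - 18·L_1(x).
Expanding and collecting terms gives f(x) = -4x + 2.
Check: f(5) = -18. ✓

f(x) = -4x + 2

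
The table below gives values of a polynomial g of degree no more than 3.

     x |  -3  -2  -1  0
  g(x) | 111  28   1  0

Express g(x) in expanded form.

g(x) = -5x^3 - 2x^2 + 2x

Write g(x) = ax^3 + bx^2 + cx + d. Substituting each data point gives a linear system:
  -27a + 9b - 3c + d = 111
  -8a + 4b - 2c + d = 28
  -a + b - c + d = 1
  d = 0
Solving the system yields a = -5, b = -2, c = 2, d = 0.
So g(x) = -5x³ - 2x² + 2x.
Check: g(0) = 0. ✓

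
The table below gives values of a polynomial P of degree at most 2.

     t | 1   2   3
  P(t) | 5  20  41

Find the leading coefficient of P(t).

3

Write P(t) = at^2 + bt + c. Substituting each data point gives a linear system:
  a + b + c = 5
  4a + 2b + c = 20
  9a + 3b + c = 41
Solving the system yields a = 3, b = 6, c = -4.
So P(t) = 3t^2 + 6t - 4.
The leading coefficient is 3.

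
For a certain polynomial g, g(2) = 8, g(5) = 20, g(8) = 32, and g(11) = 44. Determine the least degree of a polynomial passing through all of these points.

1

Forward differences of the values at u = 2, 5, 8, 11:
  g  : 8  20  32  44
  Δ  : 12  12  12
  Δ^2: 0  0
  Δ^3: 0
The first differences are constant (12) and nonzero, while all higher differences vanish, so the minimal degree is 1.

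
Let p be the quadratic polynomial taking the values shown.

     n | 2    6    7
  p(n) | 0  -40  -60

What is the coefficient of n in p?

Write p(n) = an^2 + bn + c. Substituting each data point gives a linear system:
  4a + 2b + c = 0
  36a + 6b + c = -40
  49a + 7b + c = -60
Solving the system yields a = -2, b = 6, c = -4.
So p(n) = -2n² + 6n - 4.
The coefficient of n is 6.

6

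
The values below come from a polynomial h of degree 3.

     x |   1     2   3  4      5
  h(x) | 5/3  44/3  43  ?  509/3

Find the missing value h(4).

278/3

On equispaced nodes a degree-3 polynomial has vanishing fourth forward difference, so
  h(1) - 4·h(2) + 6·h(3) - 4·h(4) + h(5) = 0.
Substituting the known values and solving for h(4):
  -4·h(4) = -1112/3
  h(4) = 278/3.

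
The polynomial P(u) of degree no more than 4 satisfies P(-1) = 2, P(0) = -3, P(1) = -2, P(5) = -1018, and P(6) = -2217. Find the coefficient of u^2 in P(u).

5

Write P(u) = au^4 + bu^3 + cu^2 + du + e. Substituting each data point gives a linear system:
  a - b + c - d + e = 2
  e = -3
  a + b + c + d + e = -2
  625a + 125b + 25c + 5d + e = -1018
  1296a + 216b + 36c + 6d + e = -2217
Solving the system yields a = -2, b = 1, c = 5, d = -3, e = -3.
So P(u) = -2u^4 + u^3 + 5u^2 - 3u - 3.
The coefficient of u^2 is 5.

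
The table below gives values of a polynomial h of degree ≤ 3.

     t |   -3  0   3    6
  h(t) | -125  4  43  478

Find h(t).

Using the Lagrange interpolation formula with nodes -3, 0, 3, 6:
  L_0(t) = t(t - 3)(t - 6) / -162
  L_1(t) = (t + 3)(t - 3)(t - 6) / 54
  L_2(t) = (t + 3)t(t - 6) / -54
  L_3(t) = (t + 3)t(t - 3) / 162
Then h(t) = -125·L_0(t) + 4·L_1(t) + 43·L_2(t) + 478·L_3(t).
Expanding and collecting terms gives h(t) = 3t^3 - 5t^2 + t + 4.
Check: h(-3) = -125. ✓

h(t) = 3t^3 - 5t^2 + t + 4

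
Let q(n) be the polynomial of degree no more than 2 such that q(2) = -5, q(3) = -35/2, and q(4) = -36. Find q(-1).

-7/2

Using the Lagrange interpolation formula with nodes 2, 3, 4:
  L_0(n) = (n - 3)(n - 4) / 2
  L_1(n) = (n - 2)(n - 4) / -1
  L_2(n) = (n - 2)(n - 3) / 2
Then q(n) = -5·L_0(n) - 35/2·L_1(n) - 36·L_2(n).
Expanding and collecting terms gives q(n) = -3n^2 + (5/2)n + 2.
Evaluating at n = -1: q(-1) = -7/2.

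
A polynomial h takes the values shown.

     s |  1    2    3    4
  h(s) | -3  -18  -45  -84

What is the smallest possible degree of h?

2

Forward differences of the values at s = 1, 2, 3, 4:
  h  : -3  -18  -45  -84
  Δ  : -15  -27  -39
  Δ^2: -12  -12
  Δ^3: 0
The second differences are constant (-12) and nonzero, while all higher differences vanish, so the minimal degree is 2.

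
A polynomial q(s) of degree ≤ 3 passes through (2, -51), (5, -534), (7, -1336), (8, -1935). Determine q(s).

Write q(s) = as^3 + bs^2 + cs + d. Substituting each data point gives a linear system:
  8a + 4b + 2c + d = -51
  125a + 25b + 5c + d = -534
  343a + 49b + 7c + d = -1336
  512a + 64b + 8c + d = -1935
Solving the system yields a = -3, b = -6, c = -2, d = 1.
So q(s) = -3s³ - 6s² - 2s + 1.
Check: q(5) = -534. ✓

q(s) = -3s^3 - 6s^2 - 2s + 1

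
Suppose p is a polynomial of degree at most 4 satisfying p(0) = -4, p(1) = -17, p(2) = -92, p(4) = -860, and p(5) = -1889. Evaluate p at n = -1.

Using the Lagrange interpolation formula with nodes 0, 1, 2, 4, 5:
  L_0(n) = (n - 1)(n - 2)(n - 4)(n - 5) / 40
  L_1(n) = n(n - 2)(n - 4)(n - 5) / -12
  L_2(n) = n(n - 1)(n - 4)(n - 5) / 12
  L_3(n) = n(n - 1)(n - 2)(n - 5) / -24
  L_4(n) = n(n - 1)(n - 2)(n - 4) / 60
Then p(n) = -4·L_0(n) - 17·L_1(n) - 92·L_2(n) - 860·L_3(n) - 1889·L_4(n).
Expanding and collecting terms gives p(n) = -2n^4 - 4n^3 - 5n^2 - 2n - 4.
Evaluating at n = -1: p(-1) = -5.

-5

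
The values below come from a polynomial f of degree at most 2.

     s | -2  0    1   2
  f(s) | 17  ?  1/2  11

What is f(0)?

-2

The 3 known points determine the degree-2 polynomial uniquely.
Write f(s) = as^2 + bs + c. Substituting each data point gives a linear system:
  4a - 2b + c = 17
  a + b + c = 1/2
  4a + 2b + c = 11
Solving the system yields a = 4, b = -3/2, c = -2.
So f(s) = 4s^2 - (3/2)s - 2.
Then f(0) = -2.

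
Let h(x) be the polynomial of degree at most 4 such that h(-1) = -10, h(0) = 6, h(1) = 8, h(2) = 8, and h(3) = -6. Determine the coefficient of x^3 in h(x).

4

Write h(x) = ax^4 + bx^3 + cx^2 + dx + e. Substituting each data point gives a linear system:
  a - b + c - d + e = -10
  e = 6
  a + b + c + d + e = 8
  16a + 8b + 4c + 2d + e = 8
  81a + 27b + 9c + 3d + e = -6
Solving the system yields a = -1, b = 4, c = -6, d = 5, e = 6.
So h(x) = -x^4 + 4x^3 - 6x^2 + 5x + 6.
The coefficient of x^3 is 4.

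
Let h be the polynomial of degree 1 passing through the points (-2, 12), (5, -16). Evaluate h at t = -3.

Write h(t) = at + b. Substituting each data point gives a linear system:
  -2a + b = 12
  5a + b = -16
Solving the system yields a = -4, b = 4.
So h(t) = -4t + 4.
Then h(-3) = 16.

16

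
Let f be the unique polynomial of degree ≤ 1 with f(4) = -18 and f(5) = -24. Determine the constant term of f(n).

6

Write f(n) = an + b. Substituting each data point gives a linear system:
  4a + b = -18
  5a + b = -24
Solving the system yields a = -6, b = 6.
So f(n) = -6n + 6.
The constant term is 6.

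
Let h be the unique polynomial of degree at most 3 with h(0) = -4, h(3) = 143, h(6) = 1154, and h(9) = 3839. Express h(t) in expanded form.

Write h(t) = at^3 + bt^2 + ct + d. Substituting each data point gives a linear system:
  d = -4
  27a + 9b + 3c + d = 143
  216a + 36b + 6c + d = 1154
  729a + 81b + 9c + d = 3839
Solving the system yields a = 5, b = 3, c = -5, d = -4.
So h(t) = 5t^3 + 3t^2 - 5t - 4.
Check: h(3) = 143. ✓

h(t) = 5t^3 + 3t^2 - 5t - 4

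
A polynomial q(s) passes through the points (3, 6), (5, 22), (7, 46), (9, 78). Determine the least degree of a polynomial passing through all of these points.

Forward differences of the values at s = 3, 5, 7, 9:
  q  : 6  22  46  78
  Δ  : 16  24  32
  Δ^2: 8  8
  Δ^3: 0
The second differences are constant (8) and nonzero, while all higher differences vanish, so the minimal degree is 2.

2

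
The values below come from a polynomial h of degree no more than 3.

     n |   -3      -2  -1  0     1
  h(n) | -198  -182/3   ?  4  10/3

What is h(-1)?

-16/3

On equispaced nodes a degree-3 polynomial has vanishing fourth forward difference, so
  h(-3) - 4·h(-2) + 6·h(-1) - 4·h(0) + h(1) = 0.
Substituting the known values and solving for h(-1):
  6·h(-1) = -32
  h(-1) = -16/3.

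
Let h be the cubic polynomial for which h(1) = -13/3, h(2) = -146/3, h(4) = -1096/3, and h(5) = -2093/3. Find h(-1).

Write h(u) = au^3 + bu^2 + cu + d. Substituting each data point gives a linear system:
  a + b + c + d = -13/3
  8a + 4b + 2c + d = -146/3
  64a + 16b + 4c + d = -1096/3
  125a + 25b + 5c + d = -2093/3
Solving the system yields a = -5, b = -3, c = -1/3, d = 4.
So h(u) = -5u^3 - 3u^2 - (1/3)u + 4.
Then h(-1) = 19/3.

19/3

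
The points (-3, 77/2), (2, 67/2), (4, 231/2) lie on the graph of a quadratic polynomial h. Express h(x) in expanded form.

h(x) = 6x^2 + 5x - 1/2

Write h(x) = ax^2 + bx + c. Substituting each data point gives a linear system:
  9a - 3b + c = 77/2
  4a + 2b + c = 67/2
  16a + 4b + c = 231/2
Solving the system yields a = 6, b = 5, c = -1/2.
So h(x) = 6x^2 + 5x - 1/2.
Check: h(-3) = 77/2. ✓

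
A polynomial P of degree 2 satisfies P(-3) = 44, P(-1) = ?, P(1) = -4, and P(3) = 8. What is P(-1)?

On equispaced nodes a degree-2 polynomial has vanishing third forward difference, so
  - P(-3) + 3·P(-1) - 3·P(1) + P(3) = 0.
Substituting the known values and solving for P(-1):
  3·P(-1) = 24
  P(-1) = 8.

8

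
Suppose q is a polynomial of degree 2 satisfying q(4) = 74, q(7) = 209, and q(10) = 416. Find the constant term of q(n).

6

Write q(n) = an^2 + bn + c. Substituting each data point gives a linear system:
  16a + 4b + c = 74
  49a + 7b + c = 209
  100a + 10b + c = 416
Solving the system yields a = 4, b = 1, c = 6.
So q(n) = 4n² + n + 6.
The constant term is 6.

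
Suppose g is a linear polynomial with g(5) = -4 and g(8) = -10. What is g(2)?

2

Using the Lagrange interpolation formula with nodes 5, 8:
  L_0(s) = (s - 8) / -3
  L_1(s) = (s - 5) / 3
Then g(s) = -4·L_0(s) - 10·L_1(s).
Expanding and collecting terms gives g(s) = -2s + 6.
Evaluating at s = 2: g(2) = 2.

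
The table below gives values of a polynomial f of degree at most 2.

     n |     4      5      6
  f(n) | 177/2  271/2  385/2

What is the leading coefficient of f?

Write f(n) = an^2 + bn + c. Substituting each data point gives a linear system:
  16a + 4b + c = 177/2
  25a + 5b + c = 271/2
  36a + 6b + c = 385/2
Solving the system yields a = 5, b = 2, c = 1/2.
So f(n) = 5n^2 + 2n + 1/2.
The leading coefficient is 5.

5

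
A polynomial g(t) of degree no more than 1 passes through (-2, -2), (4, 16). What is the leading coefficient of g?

Write g(t) = at + b. Substituting each data point gives a linear system:
  -2a + b = -2
  4a + b = 16
Solving the system yields a = 3, b = 4.
So g(t) = 3t + 4.
The leading coefficient is 3.

3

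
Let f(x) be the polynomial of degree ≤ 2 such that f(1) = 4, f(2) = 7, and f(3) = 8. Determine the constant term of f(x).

Write f(x) = ax^2 + bx + c. Substituting each data point gives a linear system:
  a + b + c = 4
  4a + 2b + c = 7
  9a + 3b + c = 8
Solving the system yields a = -1, b = 6, c = -1.
So f(x) = -x^2 + 6x - 1.
The constant term is -1.

-1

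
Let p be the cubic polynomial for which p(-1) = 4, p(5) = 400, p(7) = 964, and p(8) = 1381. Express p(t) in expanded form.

Using the Lagrange interpolation formula with nodes -1, 5, 7, 8:
  L_0(t) = (t - 5)(t - 7)(t - 8) / -432
  L_1(t) = (t + 1)(t - 7)(t - 8) / 36
  L_2(t) = (t + 1)(t - 5)(t - 8) / -16
  L_3(t) = (t + 1)(t - 5)(t - 7) / 27
Then p(t) = 4·L_0(t) + 400·L_1(t) + 964·L_2(t) + 1381·L_3(t).
Expanding and collecting terms gives p(t) = 2t^3 + 5t^2 + 4t + 5.
Check: p(7) = 964. ✓

p(t) = 2t^3 + 5t^2 + 4t + 5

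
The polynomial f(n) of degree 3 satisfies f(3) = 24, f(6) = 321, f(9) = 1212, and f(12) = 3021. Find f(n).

Using the Lagrange interpolation formula with nodes 3, 6, 9, 12:
  L_0(n) = (n - 6)(n - 9)(n - 12) / -162
  L_1(n) = (n - 3)(n - 9)(n - 12) / 54
  L_2(n) = (n - 3)(n - 6)(n - 12) / -54
  L_3(n) = (n - 3)(n - 6)(n - 9) / 162
Then f(n) = 24·L_0(n) + 321·L_1(n) + 1212·L_2(n) + 3021·L_3(n).
Expanding and collecting terms gives f(n) = 2n^3 - 3n^2 - 3.
Check: f(9) = 1212. ✓

f(n) = 2n^3 - 3n^2 - 3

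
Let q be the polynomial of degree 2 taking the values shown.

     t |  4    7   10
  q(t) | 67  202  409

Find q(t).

q(t) = 4t^2 + t - 1

Write q(t) = at^2 + bt + c. Substituting each data point gives a linear system:
  16a + 4b + c = 67
  49a + 7b + c = 202
  100a + 10b + c = 409
Solving the system yields a = 4, b = 1, c = -1.
So q(t) = 4t² + t - 1.
Check: q(7) = 202. ✓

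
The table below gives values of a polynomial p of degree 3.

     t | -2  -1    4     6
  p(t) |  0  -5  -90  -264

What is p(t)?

p(t) = -t^3 - t^2 - t - 6

Using the Lagrange interpolation formula with nodes -2, -1, 4, 6:
  L_0(t) = (t + 1)(t - 4)(t - 6) / -48
  L_1(t) = (t + 2)(t - 4)(t - 6) / 35
  L_2(t) = (t + 2)(t + 1)(t - 6) / -60
  L_3(t) = (t + 2)(t + 1)(t - 4) / 112
Then p(t) = 0·L_0(t) - 5·L_1(t) - 90·L_2(t) - 264·L_3(t).
Expanding and collecting terms gives p(t) = -t³ - t² - t - 6.
Check: p(6) = -264. ✓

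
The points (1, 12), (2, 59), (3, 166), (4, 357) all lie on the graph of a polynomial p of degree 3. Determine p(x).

Write p(x) = ax^3 + bx^2 + cx + d. Substituting each data point gives a linear system:
  a + b + c + d = 12
  8a + 4b + 2c + d = 59
  27a + 9b + 3c + d = 166
  64a + 16b + 4c + d = 357
Solving the system yields a = 4, b = 6, c = 1, d = 1.
So p(x) = 4x^3 + 6x^2 + x + 1.
Check: p(1) = 12. ✓

p(x) = 4x^3 + 6x^2 + x + 1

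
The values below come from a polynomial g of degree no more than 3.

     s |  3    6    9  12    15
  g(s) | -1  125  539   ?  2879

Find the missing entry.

1403

On equispaced nodes a degree-3 polynomial has vanishing fourth forward difference, so
  g(3) - 4·g(6) + 6·g(9) - 4·g(12) + g(15) = 0.
Substituting the known values and solving for g(12):
  -4·g(12) = -5612
  g(12) = 1403.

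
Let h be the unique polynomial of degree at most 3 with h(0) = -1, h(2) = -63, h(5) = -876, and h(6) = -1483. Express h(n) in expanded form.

Write h(n) = an^3 + bn^2 + cn + d. Substituting each data point gives a linear system:
  d = -1
  8a + 4b + 2c + d = -63
  125a + 25b + 5c + d = -876
  216a + 36b + 6c + d = -1483
Solving the system yields a = -6, b = -6, c = 5, d = -1.
So h(n) = -6n^3 - 6n^2 + 5n - 1.
Check: h(2) = -63. ✓

h(n) = -6n^3 - 6n^2 + 5n - 1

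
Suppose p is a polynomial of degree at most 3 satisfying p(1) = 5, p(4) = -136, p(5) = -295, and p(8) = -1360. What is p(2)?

-4

Write p(s) = as^3 + bs^2 + cs + d. Substituting each data point gives a linear system:
  a + b + c + d = 5
  64a + 16b + 4c + d = -136
  125a + 25b + 5c + d = -295
  512a + 64b + 8c + d = -1360
Solving the system yields a = -3, b = 2, c = 6, d = 0.
So p(s) = -3s^3 + 2s^2 + 6s.
Then p(2) = -4.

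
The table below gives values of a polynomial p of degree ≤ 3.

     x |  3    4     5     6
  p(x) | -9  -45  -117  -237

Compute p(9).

-1005

Forward differences of the values at x = 3, 4, 5, 6:
  p  : -9  -45  -117  -237
  Δ  : -36  -72  -120
  Δ^2: -36  -48
  Δ^3: -12
The third differences are constant, confirming degree 3.
Interpolating (Newton forward form) and evaluating at x = 9 gives p(9) = -1005.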